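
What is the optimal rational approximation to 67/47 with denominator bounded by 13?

10/7

Expand x = 67/47 as a continued fraction with the Euclidean algorithm:
  67 = 1*47 + 20, so a_0 = 1.
  47 = 2*20 + 7, so a_1 = 2.
  20 = 2*7 + 6, so a_2 = 2.
  7 = 1*6 + 1, so a_3 = 1.
  6 = 6*1 + 0, so a_4 = 6.
so x = [1; 2, 2, 1, 6].
Convergents (p_i = a_i*p_{i-1} + p_{i-2}, q_i = a_i*q_{i-1} + q_{i-2} with p_{-2}=0, p_{-1}=1, q_{-2}=1, q_{-1}=0), until the denominator exceeds 13:
  i=0: a_0=1, p_0 = 1*1 + 0 = 1, q_0 = 1*0 + 1 = 1.
  i=1: a_1=2, p_1 = 2*1 + 1 = 3, q_1 = 2*1 + 0 = 2.
  i=2: a_2=2, p_2 = 2*3 + 1 = 7, q_2 = 2*2 + 1 = 5.
  i=3: a_3=1, p_3 = 1*7 + 3 = 10, q_3 = 1*5 + 2 = 7.
  i=4: a_4=6, p_4 = 6*10 + 7 = 67, q_4 = 6*7 + 5 = 47.
q_4 = 47 > 13, so the last convergent with denominator <= 13 is p_3/q_3 = 10/7.
The closest fraction with denominator <= 13 is either p_3/q_3 or the intermediate fraction (k*p_3 + p_2)/(k*q_3 + q_2) with the largest k >= 1 whose denominator stays <= 13; these approach x as k grows, and every other convergent or intermediate fraction in range is farther away.
Largest k: floor((13 - q_2)/q_3) = floor((13 - 5)/7) = 1.
That gives (1*10 + 7)/(1*7 + 5) = 17/12.
Compare the errors: |x - 10/7| = |67*7 - 10*47|/(47*7) = 1/329, and |x - 17/12| = |67*12 - 17*47|/(47*12) = 5/564.
Cross-multiplying, 1*564 = 564 < 1645 = 5*329, so 1/329 is smaller: the convergent 10/7 is closer to x than 17/12.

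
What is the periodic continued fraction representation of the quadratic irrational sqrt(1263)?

Write x_i = (sqrt(1263) + m_i)/d_i with (m_0, d_0) = (0, 1). a_0 = floor(sqrt(1263)) = 35, since 35^2 = 1225 <= 1263 < 1296 = 36^2.
Iterate m_{i+1} = d_i*a_i - m_i, d_{i+1} = (1263 - m_{i+1}^2)/d_i, a_{i+1} = floor((a_0 + m_{i+1})/d_{i+1}):
  m_1 = 1*35 - 0 = 35, d_1 = (1263 - 35^2)/1 = 38/1 = 38, a_1 = floor((35 + 35)/38) = 1.
  m_2 = 38*1 - 35 = 3, d_2 = (1263 - 3^2)/38 = 1254/38 = 33, a_2 = floor((35 + 3)/33) = 1.
  m_3 = 33*1 - 3 = 30, d_3 = (1263 - 30^2)/33 = 363/33 = 11, a_3 = floor((35 + 30)/11) = 5.
  m_4 = 11*5 - 30 = 25, d_4 = (1263 - 25^2)/11 = 638/11 = 58, a_4 = floor((35 + 25)/58) = 1.
  m_5 = 58*1 - 25 = 33, d_5 = (1263 - 33^2)/58 = 174/58 = 3, a_5 = floor((35 + 33)/3) = 22.
  m_6 = 3*22 - 33 = 33, d_6 = (1263 - 33^2)/3 = 174/3 = 58, a_6 = floor((35 + 33)/58) = 1.
  m_7 = 58*1 - 33 = 25, d_7 = (1263 - 25^2)/58 = 638/58 = 11, a_7 = floor((35 + 25)/11) = 5.
  m_8 = 11*5 - 25 = 30, d_8 = (1263 - 30^2)/11 = 363/11 = 33, a_8 = floor((35 + 30)/33) = 1.
  m_9 = 33*1 - 30 = 3, d_9 = (1263 - 3^2)/33 = 1254/33 = 38, a_9 = floor((35 + 3)/38) = 1.
  m_10 = 38*1 - 3 = 35, d_10 = (1263 - 35^2)/38 = 38/38 = 1, a_10 = floor((35 + 35)/1) = 70.
  m_11 = 1*70 - 35 = 35, d_11 = (1263 - 35^2)/1 = 38/1 = 38: (m_11, d_11) = (m_1, d_1) = (35, 38), so from here the quotients repeat a_1, ..., a_10; the period length is 10.
Hence the expansion of sqrt(1263) is a_0 = 35 followed by the repeating block 1, 1, 5, 1, 22, 1, 5, 1, 1, 70 (period 10).

[35; (1, 1, 5, 1, 22, 1, 5, 1, 1, 70)]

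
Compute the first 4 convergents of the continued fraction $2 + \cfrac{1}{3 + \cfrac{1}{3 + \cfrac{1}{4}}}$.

2/1, 7/3, 23/10, 99/43

Using the convergent recurrence p_i = a_i*p_{i-1} + p_{i-2}, q_i = a_i*q_{i-1} + q_{i-2} with p_{-2}=0, p_{-1}=1, q_{-2}=1, q_{-1}=0:
  i=0: a_0=2, p_0 = 2*1 + 0 = 2, q_0 = 2*0 + 1 = 1.
  i=1: a_1=3, p_1 = 3*2 + 1 = 7, q_1 = 3*1 + 0 = 3.
  i=2: a_2=3, p_2 = 3*7 + 2 = 23, q_2 = 3*3 + 1 = 10.
  i=3: a_3=4, p_3 = 4*23 + 7 = 99, q_3 = 4*10 + 3 = 43.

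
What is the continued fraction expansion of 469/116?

[4; 23, 5]

Run the Euclidean algorithm on 469 and 116; the successive quotients are the partial quotients a_0, a_1, ... (each step inverts the fractional part left over by the previous one):
  469 = 4*116 + 5, so a_0 = 4.
  116 = 23*5 + 1, so a_1 = 23.
  5 = 5*1 + 0, so a_2 = 5.
The remainder reaches 0 after 3 divisions, so the expansion has 3 partial quotients, read off in order.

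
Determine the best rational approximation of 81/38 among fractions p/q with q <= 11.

Expand x = 81/38 as a continued fraction with the Euclidean algorithm:
  81 = 2*38 + 5, so a_0 = 2.
  38 = 7*5 + 3, so a_1 = 7.
  5 = 1*3 + 2, so a_2 = 1.
  3 = 1*2 + 1, so a_3 = 1.
  2 = 2*1 + 0, so a_4 = 2.
so x = [2; 7, 1, 1, 2].
Convergents (p_i = a_i*p_{i-1} + p_{i-2}, q_i = a_i*q_{i-1} + q_{i-2} with p_{-2}=0, p_{-1}=1, q_{-2}=1, q_{-1}=0), until the denominator exceeds 11:
  i=0: a_0=2, p_0 = 2*1 + 0 = 2, q_0 = 2*0 + 1 = 1.
  i=1: a_1=7, p_1 = 7*2 + 1 = 15, q_1 = 7*1 + 0 = 7.
  i=2: a_2=1, p_2 = 1*15 + 2 = 17, q_2 = 1*7 + 1 = 8.
  i=3: a_3=1, p_3 = 1*17 + 15 = 32, q_3 = 1*8 + 7 = 15.
q_3 = 15 > 11, so the last convergent with denominator <= 11 is p_2/q_2 = 17/8.
The closest fraction with denominator <= 11 is either p_2/q_2 or the intermediate fraction (k*p_2 + p_1)/(k*q_2 + q_1) with the largest k >= 1 whose denominator stays <= 11; these approach x as k grows, and every other convergent or intermediate fraction in range is farther away.
Largest k: floor((11 - q_1)/q_2) = floor((11 - 7)/8) = 0.
Since k = 0, no intermediate fraction beyond p_2/q_2 has denominator <= 11, so the convergent 17/8 is the closest (its error is |81*8 - 17*38|/(38*8) = 2/304).

17/8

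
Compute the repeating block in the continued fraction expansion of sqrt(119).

[10; (1, 9, 1, 20)]

Write x_i = (sqrt(119) + m_i)/d_i with (m_0, d_0) = (0, 1). a_0 = floor(sqrt(119)) = 10, since 10^2 = 100 <= 119 < 121 = 11^2.
Iterate m_{i+1} = d_i*a_i - m_i, d_{i+1} = (119 - m_{i+1}^2)/d_i, a_{i+1} = floor((a_0 + m_{i+1})/d_{i+1}):
  m_1 = 1*10 - 0 = 10, d_1 = (119 - 10^2)/1 = 19/1 = 19, a_1 = floor((10 + 10)/19) = 1.
  m_2 = 19*1 - 10 = 9, d_2 = (119 - 9^2)/19 = 38/19 = 2, a_2 = floor((10 + 9)/2) = 9.
  m_3 = 2*9 - 9 = 9, d_3 = (119 - 9^2)/2 = 38/2 = 19, a_3 = floor((10 + 9)/19) = 1.
  m_4 = 19*1 - 9 = 10, d_4 = (119 - 10^2)/19 = 19/19 = 1, a_4 = floor((10 + 10)/1) = 20.
  m_5 = 1*20 - 10 = 10, d_5 = (119 - 10^2)/1 = 19/1 = 19: (m_5, d_5) = (m_1, d_1) = (10, 19), so from here the quotients repeat a_1, ..., a_4; the period length is 4.
Hence the expansion of sqrt(119) is a_0 = 10 followed by the repeating block 1, 9, 1, 20 (period 4).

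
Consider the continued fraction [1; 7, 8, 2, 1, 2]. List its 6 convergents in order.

Using the convergent recurrence p_i = a_i*p_{i-1} + p_{i-2}, q_i = a_i*q_{i-1} + q_{i-2} with p_{-2}=0, p_{-1}=1, q_{-2}=1, q_{-1}=0:
  i=0: a_0=1, p_0 = 1*1 + 0 = 1, q_0 = 1*0 + 1 = 1.
  i=1: a_1=7, p_1 = 7*1 + 1 = 8, q_1 = 7*1 + 0 = 7.
  i=2: a_2=8, p_2 = 8*8 + 1 = 65, q_2 = 8*7 + 1 = 57.
  i=3: a_3=2, p_3 = 2*65 + 8 = 138, q_3 = 2*57 + 7 = 121.
  i=4: a_4=1, p_4 = 1*138 + 65 = 203, q_4 = 1*121 + 57 = 178.
  i=5: a_5=2, p_5 = 2*203 + 138 = 544, q_5 = 2*178 + 121 = 477.

1/1, 8/7, 65/57, 138/121, 203/178, 544/477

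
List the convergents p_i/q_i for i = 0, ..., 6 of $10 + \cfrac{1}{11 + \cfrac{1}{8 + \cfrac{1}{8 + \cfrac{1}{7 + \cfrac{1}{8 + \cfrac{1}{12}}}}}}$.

Using the convergent recurrence p_i = a_i*p_{i-1} + p_{i-2}, q_i = a_i*q_{i-1} + q_{i-2} with p_{-2}=0, p_{-1}=1, q_{-2}=1, q_{-1}=0:
  i=0: a_0=10, p_0 = 10*1 + 0 = 10, q_0 = 10*0 + 1 = 1.
  i=1: a_1=11, p_1 = 11*10 + 1 = 111, q_1 = 11*1 + 0 = 11.
  i=2: a_2=8, p_2 = 8*111 + 10 = 898, q_2 = 8*11 + 1 = 89.
  i=3: a_3=8, p_3 = 8*898 + 111 = 7295, q_3 = 8*89 + 11 = 723.
  i=4: a_4=7, p_4 = 7*7295 + 898 = 51963, q_4 = 7*723 + 89 = 5150.
  i=5: a_5=8, p_5 = 8*51963 + 7295 = 422999, q_5 = 8*5150 + 723 = 41923.
  i=6: a_6=12, p_6 = 12*422999 + 51963 = 5127951, q_6 = 12*41923 + 5150 = 508226.

10/1, 111/11, 898/89, 7295/723, 51963/5150, 422999/41923, 5127951/508226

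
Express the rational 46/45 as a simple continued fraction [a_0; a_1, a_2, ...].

[1; 45]

Run the Euclidean algorithm on 46 and 45; the successive quotients are the partial quotients a_0, a_1, ... (each step inverts the fractional part left over by the previous one):
  46 = 1*45 + 1, so a_0 = 1.
  45 = 45*1 + 0, so a_1 = 45.
The remainder reaches 0 after 2 divisions, so the expansion has 2 partial quotients, read off in order.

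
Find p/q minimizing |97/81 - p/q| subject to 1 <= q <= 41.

49/41

Expand x = 97/81 as a continued fraction with the Euclidean algorithm:
  97 = 1*81 + 16, so a_0 = 1.
  81 = 5*16 + 1, so a_1 = 5.
  16 = 16*1 + 0, so a_2 = 16.
so x = [1; 5, 16].
Convergents (p_i = a_i*p_{i-1} + p_{i-2}, q_i = a_i*q_{i-1} + q_{i-2} with p_{-2}=0, p_{-1}=1, q_{-2}=1, q_{-1}=0), until the denominator exceeds 41:
  i=0: a_0=1, p_0 = 1*1 + 0 = 1, q_0 = 1*0 + 1 = 1.
  i=1: a_1=5, p_1 = 5*1 + 1 = 6, q_1 = 5*1 + 0 = 5.
  i=2: a_2=16, p_2 = 16*6 + 1 = 97, q_2 = 16*5 + 1 = 81.
q_2 = 81 > 41, so the last convergent with denominator <= 41 is p_1/q_1 = 6/5.
The closest fraction with denominator <= 41 is either p_1/q_1 or the intermediate fraction (k*p_1 + p_0)/(k*q_1 + q_0) with the largest k >= 1 whose denominator stays <= 41; these approach x as k grows, and every other convergent or intermediate fraction in range is farther away.
Largest k: floor((41 - q_0)/q_1) = floor((41 - 1)/5) = 8.
That gives (8*6 + 1)/(8*5 + 1) = 49/41.
Compare the errors: |x - 6/5| = |97*5 - 6*81|/(81*5) = 1/405, and |x - 49/41| = |97*41 - 49*81|/(81*41) = 8/3321.
Cross-multiplying, 8*405 = 3240 < 3321 = 1*3321, so 8/3321 is smaller: the intermediate fraction 49/41 is closer to x than 6/5.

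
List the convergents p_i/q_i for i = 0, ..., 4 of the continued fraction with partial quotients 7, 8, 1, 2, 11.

Using the convergent recurrence p_i = a_i*p_{i-1} + p_{i-2}, q_i = a_i*q_{i-1} + q_{i-2} with p_{-2}=0, p_{-1}=1, q_{-2}=1, q_{-1}=0:
  i=0: a_0=7, p_0 = 7*1 + 0 = 7, q_0 = 7*0 + 1 = 1.
  i=1: a_1=8, p_1 = 8*7 + 1 = 57, q_1 = 8*1 + 0 = 8.
  i=2: a_2=1, p_2 = 1*57 + 7 = 64, q_2 = 1*8 + 1 = 9.
  i=3: a_3=2, p_3 = 2*64 + 57 = 185, q_3 = 2*9 + 8 = 26.
  i=4: a_4=11, p_4 = 11*185 + 64 = 2099, q_4 = 11*26 + 9 = 295.

7/1, 57/8, 64/9, 185/26, 2099/295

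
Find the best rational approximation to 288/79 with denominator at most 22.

62/17

Expand x = 288/79 as a continued fraction with the Euclidean algorithm:
  288 = 3*79 + 51, so a_0 = 3.
  79 = 1*51 + 28, so a_1 = 1.
  51 = 1*28 + 23, so a_2 = 1.
  28 = 1*23 + 5, so a_3 = 1.
  23 = 4*5 + 3, so a_4 = 4.
  5 = 1*3 + 2, so a_5 = 1.
  3 = 1*2 + 1, so a_6 = 1.
  2 = 2*1 + 0, so a_7 = 2.
so x = [3; 1, 1, 1, 4, 1, 1, 2].
Convergents (p_i = a_i*p_{i-1} + p_{i-2}, q_i = a_i*q_{i-1} + q_{i-2} with p_{-2}=0, p_{-1}=1, q_{-2}=1, q_{-1}=0), until the denominator exceeds 22:
  i=0: a_0=3, p_0 = 3*1 + 0 = 3, q_0 = 3*0 + 1 = 1.
  i=1: a_1=1, p_1 = 1*3 + 1 = 4, q_1 = 1*1 + 0 = 1.
  i=2: a_2=1, p_2 = 1*4 + 3 = 7, q_2 = 1*1 + 1 = 2.
  i=3: a_3=1, p_3 = 1*7 + 4 = 11, q_3 = 1*2 + 1 = 3.
  i=4: a_4=4, p_4 = 4*11 + 7 = 51, q_4 = 4*3 + 2 = 14.
  i=5: a_5=1, p_5 = 1*51 + 11 = 62, q_5 = 1*14 + 3 = 17.
  i=6: a_6=1, p_6 = 1*62 + 51 = 113, q_6 = 1*17 + 14 = 31.
q_6 = 31 > 22, so the last convergent with denominator <= 22 is p_5/q_5 = 62/17.
The closest fraction with denominator <= 22 is either p_5/q_5 or the intermediate fraction (k*p_5 + p_4)/(k*q_5 + q_4) with the largest k >= 1 whose denominator stays <= 22; these approach x as k grows, and every other convergent or intermediate fraction in range is farther away.
Largest k: floor((22 - q_4)/q_5) = floor((22 - 14)/17) = 0.
Since k = 0, no intermediate fraction beyond p_5/q_5 has denominator <= 22, so the convergent 62/17 is the closest (its error is |288*17 - 62*79|/(79*17) = 2/1343).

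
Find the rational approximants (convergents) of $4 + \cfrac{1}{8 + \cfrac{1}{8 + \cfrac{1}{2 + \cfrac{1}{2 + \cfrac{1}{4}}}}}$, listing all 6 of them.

4/1, 33/8, 268/65, 569/138, 1406/341, 6193/1502

Using the convergent recurrence p_i = a_i*p_{i-1} + p_{i-2}, q_i = a_i*q_{i-1} + q_{i-2} with p_{-2}=0, p_{-1}=1, q_{-2}=1, q_{-1}=0:
  i=0: a_0=4, p_0 = 4*1 + 0 = 4, q_0 = 4*0 + 1 = 1.
  i=1: a_1=8, p_1 = 8*4 + 1 = 33, q_1 = 8*1 + 0 = 8.
  i=2: a_2=8, p_2 = 8*33 + 4 = 268, q_2 = 8*8 + 1 = 65.
  i=3: a_3=2, p_3 = 2*268 + 33 = 569, q_3 = 2*65 + 8 = 138.
  i=4: a_4=2, p_4 = 2*569 + 268 = 1406, q_4 = 2*138 + 65 = 341.
  i=5: a_5=4, p_5 = 4*1406 + 569 = 6193, q_5 = 4*341 + 138 = 1502.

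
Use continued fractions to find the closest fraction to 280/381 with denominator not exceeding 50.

36/49

Expand x = 280/381 as a continued fraction with the Euclidean algorithm:
  280 = 0*381 + 280, so a_0 = 0.
  381 = 1*280 + 101, so a_1 = 1.
  280 = 2*101 + 78, so a_2 = 2.
  101 = 1*78 + 23, so a_3 = 1.
  78 = 3*23 + 9, so a_4 = 3.
  23 = 2*9 + 5, so a_5 = 2.
  9 = 1*5 + 4, so a_6 = 1.
  5 = 1*4 + 1, so a_7 = 1.
  4 = 4*1 + 0, so a_8 = 4.
so x = [0; 1, 2, 1, 3, 2, 1, 1, 4].
Convergents (p_i = a_i*p_{i-1} + p_{i-2}, q_i = a_i*q_{i-1} + q_{i-2} with p_{-2}=0, p_{-1}=1, q_{-2}=1, q_{-1}=0), until the denominator exceeds 50:
  i=0: a_0=0, p_0 = 0*1 + 0 = 0, q_0 = 0*0 + 1 = 1.
  i=1: a_1=1, p_1 = 1*0 + 1 = 1, q_1 = 1*1 + 0 = 1.
  i=2: a_2=2, p_2 = 2*1 + 0 = 2, q_2 = 2*1 + 1 = 3.
  i=3: a_3=1, p_3 = 1*2 + 1 = 3, q_3 = 1*3 + 1 = 4.
  i=4: a_4=3, p_4 = 3*3 + 2 = 11, q_4 = 3*4 + 3 = 15.
  i=5: a_5=2, p_5 = 2*11 + 3 = 25, q_5 = 2*15 + 4 = 34.
  i=6: a_6=1, p_6 = 1*25 + 11 = 36, q_6 = 1*34 + 15 = 49.
  i=7: a_7=1, p_7 = 1*36 + 25 = 61, q_7 = 1*49 + 34 = 83.
q_7 = 83 > 50, so the last convergent with denominator <= 50 is p_6/q_6 = 36/49.
The closest fraction with denominator <= 50 is either p_6/q_6 or the intermediate fraction (k*p_6 + p_5)/(k*q_6 + q_5) with the largest k >= 1 whose denominator stays <= 50; these approach x as k grows, and every other convergent or intermediate fraction in range is farther away.
Largest k: floor((50 - q_5)/q_6) = floor((50 - 34)/49) = 0.
Since k = 0, no intermediate fraction beyond p_6/q_6 has denominator <= 50, so the convergent 36/49 is the closest (its error is |280*49 - 36*381|/(381*49) = 4/18669).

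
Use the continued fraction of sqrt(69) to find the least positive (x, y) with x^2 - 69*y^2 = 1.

First expand sqrt(69) as a continued fraction. With x_i = (sqrt(69) + m_i)/d_i and (m_0, d_0) = (0, 1): a_0 = floor(sqrt(69)) = 8, since 8^2 = 64 <= 69 < 81 = 9^2.
Iterate m_{i+1} = d_i*a_i - m_i, d_{i+1} = (69 - m_{i+1}^2)/d_i, a_{i+1} = floor((a_0 + m_{i+1})/d_{i+1}):
  m_1 = 1*8 - 0 = 8, d_1 = (69 - 8^2)/1 = 5/1 = 5, a_1 = floor((8 + 8)/5) = 3.
  m_2 = 5*3 - 8 = 7, d_2 = (69 - 7^2)/5 = 20/5 = 4, a_2 = floor((8 + 7)/4) = 3.
  m_3 = 4*3 - 7 = 5, d_3 = (69 - 5^2)/4 = 44/4 = 11, a_3 = floor((8 + 5)/11) = 1.
  m_4 = 11*1 - 5 = 6, d_4 = (69 - 6^2)/11 = 33/11 = 3, a_4 = floor((8 + 6)/3) = 4.
  m_5 = 3*4 - 6 = 6, d_5 = (69 - 6^2)/3 = 33/3 = 11, a_5 = floor((8 + 6)/11) = 1.
  m_6 = 11*1 - 6 = 5, d_6 = (69 - 5^2)/11 = 44/11 = 4, a_6 = floor((8 + 5)/4) = 3.
  m_7 = 4*3 - 5 = 7, d_7 = (69 - 7^2)/4 = 20/4 = 5, a_7 = floor((8 + 7)/5) = 3.
  m_8 = 5*3 - 7 = 8, d_8 = (69 - 8^2)/5 = 5/5 = 1, a_8 = floor((8 + 8)/1) = 16.
  m_9 = 1*16 - 8 = 8, d_9 = (69 - 8^2)/1 = 5/1 = 5: (m_9, d_9) = (m_1, d_1) = (8, 5), so from here the quotients repeat a_1, ..., a_8; the period length is 8.
So sqrt(69) = [8; (3, 3, 1, 4, 1, 3, 3, 16)] with period length k = 8.
k is even, so the fundamental solution of x^2 - 69y^2 = 1 is (p_{k-1}, q_{k-1}) = (p_7, q_7); compute convergents through index 7.
Convergents (p_i = a_i*p_{i-1} + p_{i-2}, q_i = a_i*q_{i-1} + q_{i-2} with p_{-2}=0, p_{-1}=1, q_{-2}=1, q_{-1}=0):
  i=0: a_0=8, p_0 = 8*1 + 0 = 8, q_0 = 8*0 + 1 = 1.
  i=1: a_1=3, p_1 = 3*8 + 1 = 25, q_1 = 3*1 + 0 = 3.
  i=2: a_2=3, p_2 = 3*25 + 8 = 83, q_2 = 3*3 + 1 = 10.
  i=3: a_3=1, p_3 = 1*83 + 25 = 108, q_3 = 1*10 + 3 = 13.
  i=4: a_4=4, p_4 = 4*108 + 83 = 515, q_4 = 4*13 + 10 = 62.
  i=5: a_5=1, p_5 = 1*515 + 108 = 623, q_5 = 1*62 + 13 = 75.
  i=6: a_6=3, p_6 = 3*623 + 515 = 2384, q_6 = 3*75 + 62 = 287.
  i=7: a_7=3, p_7 = 3*2384 + 623 = 7775, q_7 = 3*287 + 75 = 936.
Check: 7775^2 - 69*936^2 = 60450625 - 60450624 = 1, so (x, y) = (7775, 936) solves the equation, and by the theorem it is the least positive solution.

(x, y) = (7775, 936)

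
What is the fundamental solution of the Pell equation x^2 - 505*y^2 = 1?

(x, y) = (809, 36)

First expand sqrt(505) as a continued fraction. With x_i = (sqrt(505) + m_i)/d_i and (m_0, d_0) = (0, 1): a_0 = floor(sqrt(505)) = 22, since 22^2 = 484 <= 505 < 529 = 23^2.
Iterate m_{i+1} = d_i*a_i - m_i, d_{i+1} = (505 - m_{i+1}^2)/d_i, a_{i+1} = floor((a_0 + m_{i+1})/d_{i+1}):
  m_1 = 1*22 - 0 = 22, d_1 = (505 - 22^2)/1 = 21/1 = 21, a_1 = floor((22 + 22)/21) = 2.
  m_2 = 21*2 - 22 = 20, d_2 = (505 - 20^2)/21 = 105/21 = 5, a_2 = floor((22 + 20)/5) = 8.
  m_3 = 5*8 - 20 = 20, d_3 = (505 - 20^2)/5 = 105/5 = 21, a_3 = floor((22 + 20)/21) = 2.
  m_4 = 21*2 - 20 = 22, d_4 = (505 - 22^2)/21 = 21/21 = 1, a_4 = floor((22 + 22)/1) = 44.
  m_5 = 1*44 - 22 = 22, d_5 = (505 - 22^2)/1 = 21/1 = 21: (m_5, d_5) = (m_1, d_1) = (22, 21), so from here the quotients repeat a_1, ..., a_4; the period length is 4.
So sqrt(505) = [22; (2, 8, 2, 44)] with period length k = 4.
k is even, so the fundamental solution of x^2 - 505y^2 = 1 is (p_{k-1}, q_{k-1}) = (p_3, q_3); compute convergents through index 3.
Convergents (p_i = a_i*p_{i-1} + p_{i-2}, q_i = a_i*q_{i-1} + q_{i-2} with p_{-2}=0, p_{-1}=1, q_{-2}=1, q_{-1}=0):
  i=0: a_0=22, p_0 = 22*1 + 0 = 22, q_0 = 22*0 + 1 = 1.
  i=1: a_1=2, p_1 = 2*22 + 1 = 45, q_1 = 2*1 + 0 = 2.
  i=2: a_2=8, p_2 = 8*45 + 22 = 382, q_2 = 8*2 + 1 = 17.
  i=3: a_3=2, p_3 = 2*382 + 45 = 809, q_3 = 2*17 + 2 = 36.
Check: 809^2 - 505*36^2 = 654481 - 654480 = 1, so (x, y) = (809, 36) solves the equation, and by the theorem it is the least positive solution.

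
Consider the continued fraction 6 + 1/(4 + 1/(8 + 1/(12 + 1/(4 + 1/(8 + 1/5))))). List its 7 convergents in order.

6/1, 25/4, 206/33, 2497/400, 10194/1633, 84049/13464, 430439/68953

Using the convergent recurrence p_i = a_i*p_{i-1} + p_{i-2}, q_i = a_i*q_{i-1} + q_{i-2} with p_{-2}=0, p_{-1}=1, q_{-2}=1, q_{-1}=0:
  i=0: a_0=6, p_0 = 6*1 + 0 = 6, q_0 = 6*0 + 1 = 1.
  i=1: a_1=4, p_1 = 4*6 + 1 = 25, q_1 = 4*1 + 0 = 4.
  i=2: a_2=8, p_2 = 8*25 + 6 = 206, q_2 = 8*4 + 1 = 33.
  i=3: a_3=12, p_3 = 12*206 + 25 = 2497, q_3 = 12*33 + 4 = 400.
  i=4: a_4=4, p_4 = 4*2497 + 206 = 10194, q_4 = 4*400 + 33 = 1633.
  i=5: a_5=8, p_5 = 8*10194 + 2497 = 84049, q_5 = 8*1633 + 400 = 13464.
  i=6: a_6=5, p_6 = 5*84049 + 10194 = 430439, q_6 = 5*13464 + 1633 = 68953.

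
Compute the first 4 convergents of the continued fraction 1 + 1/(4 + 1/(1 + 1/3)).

Using the convergent recurrence p_i = a_i*p_{i-1} + p_{i-2}, q_i = a_i*q_{i-1} + q_{i-2} with p_{-2}=0, p_{-1}=1, q_{-2}=1, q_{-1}=0:
  i=0: a_0=1, p_0 = 1*1 + 0 = 1, q_0 = 1*0 + 1 = 1.
  i=1: a_1=4, p_1 = 4*1 + 1 = 5, q_1 = 4*1 + 0 = 4.
  i=2: a_2=1, p_2 = 1*5 + 1 = 6, q_2 = 1*4 + 1 = 5.
  i=3: a_3=3, p_3 = 3*6 + 5 = 23, q_3 = 3*5 + 4 = 19.

1/1, 5/4, 6/5, 23/19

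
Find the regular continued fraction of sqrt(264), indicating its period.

Write x_i = (sqrt(264) + m_i)/d_i with (m_0, d_0) = (0, 1). a_0 = floor(sqrt(264)) = 16, since 16^2 = 256 <= 264 < 289 = 17^2.
Iterate m_{i+1} = d_i*a_i - m_i, d_{i+1} = (264 - m_{i+1}^2)/d_i, a_{i+1} = floor((a_0 + m_{i+1})/d_{i+1}):
  m_1 = 1*16 - 0 = 16, d_1 = (264 - 16^2)/1 = 8/1 = 8, a_1 = floor((16 + 16)/8) = 4.
  m_2 = 8*4 - 16 = 16, d_2 = (264 - 16^2)/8 = 8/8 = 1, a_2 = floor((16 + 16)/1) = 32.
  m_3 = 1*32 - 16 = 16, d_3 = (264 - 16^2)/1 = 8/1 = 8: (m_3, d_3) = (m_1, d_1) = (16, 8), so from here the quotients repeat a_1, a_2; the period length is 2.
Hence the expansion of sqrt(264) is a_0 = 16 followed by the repeating block 4, 32 (period 2).

[16; (4, 32)]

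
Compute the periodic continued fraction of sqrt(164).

Write x_i = (sqrt(164) + m_i)/d_i with (m_0, d_0) = (0, 1). a_0 = floor(sqrt(164)) = 12, since 12^2 = 144 <= 164 < 169 = 13^2.
Iterate m_{i+1} = d_i*a_i - m_i, d_{i+1} = (164 - m_{i+1}^2)/d_i, a_{i+1} = floor((a_0 + m_{i+1})/d_{i+1}):
  m_1 = 1*12 - 0 = 12, d_1 = (164 - 12^2)/1 = 20/1 = 20, a_1 = floor((12 + 12)/20) = 1.
  m_2 = 20*1 - 12 = 8, d_2 = (164 - 8^2)/20 = 100/20 = 5, a_2 = floor((12 + 8)/5) = 4.
  m_3 = 5*4 - 8 = 12, d_3 = (164 - 12^2)/5 = 20/5 = 4, a_3 = floor((12 + 12)/4) = 6.
  m_4 = 4*6 - 12 = 12, d_4 = (164 - 12^2)/4 = 20/4 = 5, a_4 = floor((12 + 12)/5) = 4.
  m_5 = 5*4 - 12 = 8, d_5 = (164 - 8^2)/5 = 100/5 = 20, a_5 = floor((12 + 8)/20) = 1.
  m_6 = 20*1 - 8 = 12, d_6 = (164 - 12^2)/20 = 20/20 = 1, a_6 = floor((12 + 12)/1) = 24.
  m_7 = 1*24 - 12 = 12, d_7 = (164 - 12^2)/1 = 20/1 = 20: (m_7, d_7) = (m_1, d_1) = (12, 20), so from here the quotients repeat a_1, ..., a_6; the period length is 6.
Hence the expansion of sqrt(164) is a_0 = 12 followed by the repeating block 1, 4, 6, 4, 1, 24 (period 6).

[12; (1, 4, 6, 4, 1, 24)]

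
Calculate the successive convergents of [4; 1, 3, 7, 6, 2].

4/1, 5/1, 19/4, 138/29, 847/178, 1832/385

Using the convergent recurrence p_i = a_i*p_{i-1} + p_{i-2}, q_i = a_i*q_{i-1} + q_{i-2} with p_{-2}=0, p_{-1}=1, q_{-2}=1, q_{-1}=0:
  i=0: a_0=4, p_0 = 4*1 + 0 = 4, q_0 = 4*0 + 1 = 1.
  i=1: a_1=1, p_1 = 1*4 + 1 = 5, q_1 = 1*1 + 0 = 1.
  i=2: a_2=3, p_2 = 3*5 + 4 = 19, q_2 = 3*1 + 1 = 4.
  i=3: a_3=7, p_3 = 7*19 + 5 = 138, q_3 = 7*4 + 1 = 29.
  i=4: a_4=6, p_4 = 6*138 + 19 = 847, q_4 = 6*29 + 4 = 178.
  i=5: a_5=2, p_5 = 2*847 + 138 = 1832, q_5 = 2*178 + 29 = 385.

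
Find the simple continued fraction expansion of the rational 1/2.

Run the Euclidean algorithm on 1 and 2; the successive quotients are the partial quotients a_0, a_1, ... (each step inverts the fractional part left over by the previous one):
  1 = 0*2 + 1, so a_0 = 0.
  2 = 2*1 + 0, so a_1 = 2.
The remainder reaches 0 after 2 divisions, so the expansion has 2 partial quotients, read off in order.

[0; 2]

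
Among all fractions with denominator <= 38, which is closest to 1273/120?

Expand x = 1273/120 as a continued fraction with the Euclidean algorithm:
  1273 = 10*120 + 73, so a_0 = 10.
  120 = 1*73 + 47, so a_1 = 1.
  73 = 1*47 + 26, so a_2 = 1.
  47 = 1*26 + 21, so a_3 = 1.
  26 = 1*21 + 5, so a_4 = 1.
  21 = 4*5 + 1, so a_5 = 4.
  5 = 5*1 + 0, so a_6 = 5.
so x = [10; 1, 1, 1, 1, 4, 5].
Convergents (p_i = a_i*p_{i-1} + p_{i-2}, q_i = a_i*q_{i-1} + q_{i-2} with p_{-2}=0, p_{-1}=1, q_{-2}=1, q_{-1}=0), until the denominator exceeds 38:
  i=0: a_0=10, p_0 = 10*1 + 0 = 10, q_0 = 10*0 + 1 = 1.
  i=1: a_1=1, p_1 = 1*10 + 1 = 11, q_1 = 1*1 + 0 = 1.
  i=2: a_2=1, p_2 = 1*11 + 10 = 21, q_2 = 1*1 + 1 = 2.
  i=3: a_3=1, p_3 = 1*21 + 11 = 32, q_3 = 1*2 + 1 = 3.
  i=4: a_4=1, p_4 = 1*32 + 21 = 53, q_4 = 1*3 + 2 = 5.
  i=5: a_5=4, p_5 = 4*53 + 32 = 244, q_5 = 4*5 + 3 = 23.
  i=6: a_6=5, p_6 = 5*244 + 53 = 1273, q_6 = 5*23 + 5 = 120.
q_6 = 120 > 38, so the last convergent with denominator <= 38 is p_5/q_5 = 244/23.
The closest fraction with denominator <= 38 is either p_5/q_5 or the intermediate fraction (k*p_5 + p_4)/(k*q_5 + q_4) with the largest k >= 1 whose denominator stays <= 38; these approach x as k grows, and every other convergent or intermediate fraction in range is farther away.
Largest k: floor((38 - q_4)/q_5) = floor((38 - 5)/23) = 1.
That gives (1*244 + 53)/(1*23 + 5) = 297/28.
Compare the errors: |x - 244/23| = |1273*23 - 244*120|/(120*23) = 1/2760, and |x - 297/28| = |1273*28 - 297*120|/(120*28) = 4/3360.
Cross-multiplying, 1*3360 = 3360 < 11040 = 4*2760, so 1/2760 is smaller: the convergent 244/23 is closer to x than 297/28.

244/23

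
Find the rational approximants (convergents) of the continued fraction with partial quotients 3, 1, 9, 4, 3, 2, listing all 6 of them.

3/1, 4/1, 39/10, 160/41, 519/133, 1198/307

Using the convergent recurrence p_i = a_i*p_{i-1} + p_{i-2}, q_i = a_i*q_{i-1} + q_{i-2} with p_{-2}=0, p_{-1}=1, q_{-2}=1, q_{-1}=0:
  i=0: a_0=3, p_0 = 3*1 + 0 = 3, q_0 = 3*0 + 1 = 1.
  i=1: a_1=1, p_1 = 1*3 + 1 = 4, q_1 = 1*1 + 0 = 1.
  i=2: a_2=9, p_2 = 9*4 + 3 = 39, q_2 = 9*1 + 1 = 10.
  i=3: a_3=4, p_3 = 4*39 + 4 = 160, q_3 = 4*10 + 1 = 41.
  i=4: a_4=3, p_4 = 3*160 + 39 = 519, q_4 = 3*41 + 10 = 133.
  i=5: a_5=2, p_5 = 2*519 + 160 = 1198, q_5 = 2*133 + 41 = 307.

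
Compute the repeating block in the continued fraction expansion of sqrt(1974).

[44; (2, 3, 17, 2, 17, 3, 2, 88)]

Write x_i = (sqrt(1974) + m_i)/d_i with (m_0, d_0) = (0, 1). a_0 = floor(sqrt(1974)) = 44, since 44^2 = 1936 <= 1974 < 2025 = 45^2.
Iterate m_{i+1} = d_i*a_i - m_i, d_{i+1} = (1974 - m_{i+1}^2)/d_i, a_{i+1} = floor((a_0 + m_{i+1})/d_{i+1}):
  m_1 = 1*44 - 0 = 44, d_1 = (1974 - 44^2)/1 = 38/1 = 38, a_1 = floor((44 + 44)/38) = 2.
  m_2 = 38*2 - 44 = 32, d_2 = (1974 - 32^2)/38 = 950/38 = 25, a_2 = floor((44 + 32)/25) = 3.
  m_3 = 25*3 - 32 = 43, d_3 = (1974 - 43^2)/25 = 125/25 = 5, a_3 = floor((44 + 43)/5) = 17.
  m_4 = 5*17 - 43 = 42, d_4 = (1974 - 42^2)/5 = 210/5 = 42, a_4 = floor((44 + 42)/42) = 2.
  m_5 = 42*2 - 42 = 42, d_5 = (1974 - 42^2)/42 = 210/42 = 5, a_5 = floor((44 + 42)/5) = 17.
  m_6 = 5*17 - 42 = 43, d_6 = (1974 - 43^2)/5 = 125/5 = 25, a_6 = floor((44 + 43)/25) = 3.
  m_7 = 25*3 - 43 = 32, d_7 = (1974 - 32^2)/25 = 950/25 = 38, a_7 = floor((44 + 32)/38) = 2.
  m_8 = 38*2 - 32 = 44, d_8 = (1974 - 44^2)/38 = 38/38 = 1, a_8 = floor((44 + 44)/1) = 88.
  m_9 = 1*88 - 44 = 44, d_9 = (1974 - 44^2)/1 = 38/1 = 38: (m_9, d_9) = (m_1, d_1) = (44, 38), so from here the quotients repeat a_1, ..., a_8; the period length is 8.
Hence the expansion of sqrt(1974) is a_0 = 44 followed by the repeating block 2, 3, 17, 2, 17, 3, 2, 88 (period 8).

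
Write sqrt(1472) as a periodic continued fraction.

[38; (2, 1, 2, 1, 2, 76)]

Write x_i = (sqrt(1472) + m_i)/d_i with (m_0, d_0) = (0, 1). a_0 = floor(sqrt(1472)) = 38, since 38^2 = 1444 <= 1472 < 1521 = 39^2.
Iterate m_{i+1} = d_i*a_i - m_i, d_{i+1} = (1472 - m_{i+1}^2)/d_i, a_{i+1} = floor((a_0 + m_{i+1})/d_{i+1}):
  m_1 = 1*38 - 0 = 38, d_1 = (1472 - 38^2)/1 = 28/1 = 28, a_1 = floor((38 + 38)/28) = 2.
  m_2 = 28*2 - 38 = 18, d_2 = (1472 - 18^2)/28 = 1148/28 = 41, a_2 = floor((38 + 18)/41) = 1.
  m_3 = 41*1 - 18 = 23, d_3 = (1472 - 23^2)/41 = 943/41 = 23, a_3 = floor((38 + 23)/23) = 2.
  m_4 = 23*2 - 23 = 23, d_4 = (1472 - 23^2)/23 = 943/23 = 41, a_4 = floor((38 + 23)/41) = 1.
  m_5 = 41*1 - 23 = 18, d_5 = (1472 - 18^2)/41 = 1148/41 = 28, a_5 = floor((38 + 18)/28) = 2.
  m_6 = 28*2 - 18 = 38, d_6 = (1472 - 38^2)/28 = 28/28 = 1, a_6 = floor((38 + 38)/1) = 76.
  m_7 = 1*76 - 38 = 38, d_7 = (1472 - 38^2)/1 = 28/1 = 28: (m_7, d_7) = (m_1, d_1) = (38, 28), so from here the quotients repeat a_1, ..., a_6; the period length is 6.
Hence the expansion of sqrt(1472) is a_0 = 38 followed by the repeating block 2, 1, 2, 1, 2, 76 (period 6).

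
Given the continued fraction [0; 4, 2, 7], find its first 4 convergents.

Using the convergent recurrence p_i = a_i*p_{i-1} + p_{i-2}, q_i = a_i*q_{i-1} + q_{i-2} with p_{-2}=0, p_{-1}=1, q_{-2}=1, q_{-1}=0:
  i=0: a_0=0, p_0 = 0*1 + 0 = 0, q_0 = 0*0 + 1 = 1.
  i=1: a_1=4, p_1 = 4*0 + 1 = 1, q_1 = 4*1 + 0 = 4.
  i=2: a_2=2, p_2 = 2*1 + 0 = 2, q_2 = 2*4 + 1 = 9.
  i=3: a_3=7, p_3 = 7*2 + 1 = 15, q_3 = 7*9 + 4 = 67.

0/1, 1/4, 2/9, 15/67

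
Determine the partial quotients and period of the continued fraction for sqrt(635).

[25; (5, 50)]

Write x_i = (sqrt(635) + m_i)/d_i with (m_0, d_0) = (0, 1). a_0 = floor(sqrt(635)) = 25, since 25^2 = 625 <= 635 < 676 = 26^2.
Iterate m_{i+1} = d_i*a_i - m_i, d_{i+1} = (635 - m_{i+1}^2)/d_i, a_{i+1} = floor((a_0 + m_{i+1})/d_{i+1}):
  m_1 = 1*25 - 0 = 25, d_1 = (635 - 25^2)/1 = 10/1 = 10, a_1 = floor((25 + 25)/10) = 5.
  m_2 = 10*5 - 25 = 25, d_2 = (635 - 25^2)/10 = 10/10 = 1, a_2 = floor((25 + 25)/1) = 50.
  m_3 = 1*50 - 25 = 25, d_3 = (635 - 25^2)/1 = 10/1 = 10: (m_3, d_3) = (m_1, d_1) = (25, 10), so from here the quotients repeat a_1, a_2; the period length is 2.
Hence the expansion of sqrt(635) is a_0 = 25 followed by the repeating block 5, 50 (period 2).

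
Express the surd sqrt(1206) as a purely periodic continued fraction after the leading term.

[34; (1, 2, 1, 2, 34, 2, 1, 2, 1, 68)]

Write x_i = (sqrt(1206) + m_i)/d_i with (m_0, d_0) = (0, 1). a_0 = floor(sqrt(1206)) = 34, since 34^2 = 1156 <= 1206 < 1225 = 35^2.
Iterate m_{i+1} = d_i*a_i - m_i, d_{i+1} = (1206 - m_{i+1}^2)/d_i, a_{i+1} = floor((a_0 + m_{i+1})/d_{i+1}):
  m_1 = 1*34 - 0 = 34, d_1 = (1206 - 34^2)/1 = 50/1 = 50, a_1 = floor((34 + 34)/50) = 1.
  m_2 = 50*1 - 34 = 16, d_2 = (1206 - 16^2)/50 = 950/50 = 19, a_2 = floor((34 + 16)/19) = 2.
  m_3 = 19*2 - 16 = 22, d_3 = (1206 - 22^2)/19 = 722/19 = 38, a_3 = floor((34 + 22)/38) = 1.
  m_4 = 38*1 - 22 = 16, d_4 = (1206 - 16^2)/38 = 950/38 = 25, a_4 = floor((34 + 16)/25) = 2.
  m_5 = 25*2 - 16 = 34, d_5 = (1206 - 34^2)/25 = 50/25 = 2, a_5 = floor((34 + 34)/2) = 34.
  m_6 = 2*34 - 34 = 34, d_6 = (1206 - 34^2)/2 = 50/2 = 25, a_6 = floor((34 + 34)/25) = 2.
  m_7 = 25*2 - 34 = 16, d_7 = (1206 - 16^2)/25 = 950/25 = 38, a_7 = floor((34 + 16)/38) = 1.
  m_8 = 38*1 - 16 = 22, d_8 = (1206 - 22^2)/38 = 722/38 = 19, a_8 = floor((34 + 22)/19) = 2.
  m_9 = 19*2 - 22 = 16, d_9 = (1206 - 16^2)/19 = 950/19 = 50, a_9 = floor((34 + 16)/50) = 1.
  m_10 = 50*1 - 16 = 34, d_10 = (1206 - 34^2)/50 = 50/50 = 1, a_10 = floor((34 + 34)/1) = 68.
  m_11 = 1*68 - 34 = 34, d_11 = (1206 - 34^2)/1 = 50/1 = 50: (m_11, d_11) = (m_1, d_1) = (34, 50), so from here the quotients repeat a_1, ..., a_10; the period length is 10.
Hence the expansion of sqrt(1206) is a_0 = 34 followed by the repeating block 1, 2, 1, 2, 34, 2, 1, 2, 1, 68 (period 10).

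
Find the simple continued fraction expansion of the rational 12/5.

Run the Euclidean algorithm on 12 and 5; the successive quotients are the partial quotients a_0, a_1, ... (each step inverts the fractional part left over by the previous one):
  12 = 2*5 + 2, so a_0 = 2.
  5 = 2*2 + 1, so a_1 = 2.
  2 = 2*1 + 0, so a_2 = 2.
The remainder reaches 0 after 3 divisions, so the expansion has 3 partial quotients, read off in order.

[2; 2, 2]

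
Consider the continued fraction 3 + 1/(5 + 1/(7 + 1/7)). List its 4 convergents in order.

3/1, 16/5, 115/36, 821/257

Using the convergent recurrence p_i = a_i*p_{i-1} + p_{i-2}, q_i = a_i*q_{i-1} + q_{i-2} with p_{-2}=0, p_{-1}=1, q_{-2}=1, q_{-1}=0:
  i=0: a_0=3, p_0 = 3*1 + 0 = 3, q_0 = 3*0 + 1 = 1.
  i=1: a_1=5, p_1 = 5*3 + 1 = 16, q_1 = 5*1 + 0 = 5.
  i=2: a_2=7, p_2 = 7*16 + 3 = 115, q_2 = 7*5 + 1 = 36.
  i=3: a_3=7, p_3 = 7*115 + 16 = 821, q_3 = 7*36 + 5 = 257.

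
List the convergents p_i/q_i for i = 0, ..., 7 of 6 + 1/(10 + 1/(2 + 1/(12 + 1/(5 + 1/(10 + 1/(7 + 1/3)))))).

Using the convergent recurrence p_i = a_i*p_{i-1} + p_{i-2}, q_i = a_i*q_{i-1} + q_{i-2} with p_{-2}=0, p_{-1}=1, q_{-2}=1, q_{-1}=0:
  i=0: a_0=6, p_0 = 6*1 + 0 = 6, q_0 = 6*0 + 1 = 1.
  i=1: a_1=10, p_1 = 10*6 + 1 = 61, q_1 = 10*1 + 0 = 10.
  i=2: a_2=2, p_2 = 2*61 + 6 = 128, q_2 = 2*10 + 1 = 21.
  i=3: a_3=12, p_3 = 12*128 + 61 = 1597, q_3 = 12*21 + 10 = 262.
  i=4: a_4=5, p_4 = 5*1597 + 128 = 8113, q_4 = 5*262 + 21 = 1331.
  i=5: a_5=10, p_5 = 10*8113 + 1597 = 82727, q_5 = 10*1331 + 262 = 13572.
  i=6: a_6=7, p_6 = 7*82727 + 8113 = 587202, q_6 = 7*13572 + 1331 = 96335.
  i=7: a_7=3, p_7 = 3*587202 + 82727 = 1844333, q_7 = 3*96335 + 13572 = 302577.

6/1, 61/10, 128/21, 1597/262, 8113/1331, 82727/13572, 587202/96335, 1844333/302577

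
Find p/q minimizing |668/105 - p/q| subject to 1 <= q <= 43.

Expand x = 668/105 as a continued fraction with the Euclidean algorithm:
  668 = 6*105 + 38, so a_0 = 6.
  105 = 2*38 + 29, so a_1 = 2.
  38 = 1*29 + 9, so a_2 = 1.
  29 = 3*9 + 2, so a_3 = 3.
  9 = 4*2 + 1, so a_4 = 4.
  2 = 2*1 + 0, so a_5 = 2.
so x = [6; 2, 1, 3, 4, 2].
Convergents (p_i = a_i*p_{i-1} + p_{i-2}, q_i = a_i*q_{i-1} + q_{i-2} with p_{-2}=0, p_{-1}=1, q_{-2}=1, q_{-1}=0), until the denominator exceeds 43:
  i=0: a_0=6, p_0 = 6*1 + 0 = 6, q_0 = 6*0 + 1 = 1.
  i=1: a_1=2, p_1 = 2*6 + 1 = 13, q_1 = 2*1 + 0 = 2.
  i=2: a_2=1, p_2 = 1*13 + 6 = 19, q_2 = 1*2 + 1 = 3.
  i=3: a_3=3, p_3 = 3*19 + 13 = 70, q_3 = 3*3 + 2 = 11.
  i=4: a_4=4, p_4 = 4*70 + 19 = 299, q_4 = 4*11 + 3 = 47.
q_4 = 47 > 43, so the last convergent with denominator <= 43 is p_3/q_3 = 70/11.
The closest fraction with denominator <= 43 is either p_3/q_3 or the intermediate fraction (k*p_3 + p_2)/(k*q_3 + q_2) with the largest k >= 1 whose denominator stays <= 43; these approach x as k grows, and every other convergent or intermediate fraction in range is farther away.
Largest k: floor((43 - q_2)/q_3) = floor((43 - 3)/11) = 3.
That gives (3*70 + 19)/(3*11 + 3) = 229/36.
Compare the errors: |x - 70/11| = |668*11 - 70*105|/(105*11) = 2/1155, and |x - 229/36| = |668*36 - 229*105|/(105*36) = 3/3780.
Cross-multiplying, 3*1155 = 3465 < 7560 = 2*3780, so 3/3780 is smaller: the intermediate fraction 229/36 is closer to x than 70/11.

229/36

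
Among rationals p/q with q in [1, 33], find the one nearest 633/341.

13/7

Expand x = 633/341 as a continued fraction with the Euclidean algorithm:
  633 = 1*341 + 292, so a_0 = 1.
  341 = 1*292 + 49, so a_1 = 1.
  292 = 5*49 + 47, so a_2 = 5.
  49 = 1*47 + 2, so a_3 = 1.
  47 = 23*2 + 1, so a_4 = 23.
  2 = 2*1 + 0, so a_5 = 2.
so x = [1; 1, 5, 1, 23, 2].
Convergents (p_i = a_i*p_{i-1} + p_{i-2}, q_i = a_i*q_{i-1} + q_{i-2} with p_{-2}=0, p_{-1}=1, q_{-2}=1, q_{-1}=0), until the denominator exceeds 33:
  i=0: a_0=1, p_0 = 1*1 + 0 = 1, q_0 = 1*0 + 1 = 1.
  i=1: a_1=1, p_1 = 1*1 + 1 = 2, q_1 = 1*1 + 0 = 1.
  i=2: a_2=5, p_2 = 5*2 + 1 = 11, q_2 = 5*1 + 1 = 6.
  i=3: a_3=1, p_3 = 1*11 + 2 = 13, q_3 = 1*6 + 1 = 7.
  i=4: a_4=23, p_4 = 23*13 + 11 = 310, q_4 = 23*7 + 6 = 167.
q_4 = 167 > 33, so the last convergent with denominator <= 33 is p_3/q_3 = 13/7.
The closest fraction with denominator <= 33 is either p_3/q_3 or the intermediate fraction (k*p_3 + p_2)/(k*q_3 + q_2) with the largest k >= 1 whose denominator stays <= 33; these approach x as k grows, and every other convergent or intermediate fraction in range is farther away.
Largest k: floor((33 - q_2)/q_3) = floor((33 - 6)/7) = 3.
That gives (3*13 + 11)/(3*7 + 6) = 50/27.
Compare the errors: |x - 13/7| = |633*7 - 13*341|/(341*7) = 2/2387, and |x - 50/27| = |633*27 - 50*341|/(341*27) = 41/9207.
Cross-multiplying, 2*9207 = 18414 < 97867 = 41*2387, so 2/2387 is smaller: the convergent 13/7 is closer to x than 50/27.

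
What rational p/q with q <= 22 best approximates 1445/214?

Expand x = 1445/214 as a continued fraction with the Euclidean algorithm:
  1445 = 6*214 + 161, so a_0 = 6.
  214 = 1*161 + 53, so a_1 = 1.
  161 = 3*53 + 2, so a_2 = 3.
  53 = 26*2 + 1, so a_3 = 26.
  2 = 2*1 + 0, so a_4 = 2.
so x = [6; 1, 3, 26, 2].
Convergents (p_i = a_i*p_{i-1} + p_{i-2}, q_i = a_i*q_{i-1} + q_{i-2} with p_{-2}=0, p_{-1}=1, q_{-2}=1, q_{-1}=0), until the denominator exceeds 22:
  i=0: a_0=6, p_0 = 6*1 + 0 = 6, q_0 = 6*0 + 1 = 1.
  i=1: a_1=1, p_1 = 1*6 + 1 = 7, q_1 = 1*1 + 0 = 1.
  i=2: a_2=3, p_2 = 3*7 + 6 = 27, q_2 = 3*1 + 1 = 4.
  i=3: a_3=26, p_3 = 26*27 + 7 = 709, q_3 = 26*4 + 1 = 105.
q_3 = 105 > 22, so the last convergent with denominator <= 22 is p_2/q_2 = 27/4.
The closest fraction with denominator <= 22 is either p_2/q_2 or the intermediate fraction (k*p_2 + p_1)/(k*q_2 + q_1) with the largest k >= 1 whose denominator stays <= 22; these approach x as k grows, and every other convergent or intermediate fraction in range is farther away.
Largest k: floor((22 - q_1)/q_2) = floor((22 - 1)/4) = 5.
That gives (5*27 + 7)/(5*4 + 1) = 142/21.
Compare the errors: |x - 27/4| = |1445*4 - 27*214|/(214*4) = 2/856, and |x - 142/21| = |1445*21 - 142*214|/(214*21) = 43/4494.
Cross-multiplying, 2*4494 = 8988 < 36808 = 43*856, so 2/856 is smaller: the convergent 27/4 is closer to x than 142/21.

27/4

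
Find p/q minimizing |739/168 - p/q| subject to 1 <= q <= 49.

Expand x = 739/168 as a continued fraction with the Euclidean algorithm:
  739 = 4*168 + 67, so a_0 = 4.
  168 = 2*67 + 34, so a_1 = 2.
  67 = 1*34 + 33, so a_2 = 1.
  34 = 1*33 + 1, so a_3 = 1.
  33 = 33*1 + 0, so a_4 = 33.
so x = [4; 2, 1, 1, 33].
Convergents (p_i = a_i*p_{i-1} + p_{i-2}, q_i = a_i*q_{i-1} + q_{i-2} with p_{-2}=0, p_{-1}=1, q_{-2}=1, q_{-1}=0), until the denominator exceeds 49:
  i=0: a_0=4, p_0 = 4*1 + 0 = 4, q_0 = 4*0 + 1 = 1.
  i=1: a_1=2, p_1 = 2*4 + 1 = 9, q_1 = 2*1 + 0 = 2.
  i=2: a_2=1, p_2 = 1*9 + 4 = 13, q_2 = 1*2 + 1 = 3.
  i=3: a_3=1, p_3 = 1*13 + 9 = 22, q_3 = 1*3 + 2 = 5.
  i=4: a_4=33, p_4 = 33*22 + 13 = 739, q_4 = 33*5 + 3 = 168.
q_4 = 168 > 49, so the last convergent with denominator <= 49 is p_3/q_3 = 22/5.
The closest fraction with denominator <= 49 is either p_3/q_3 or the intermediate fraction (k*p_3 + p_2)/(k*q_3 + q_2) with the largest k >= 1 whose denominator stays <= 49; these approach x as k grows, and every other convergent or intermediate fraction in range is farther away.
Largest k: floor((49 - q_2)/q_3) = floor((49 - 3)/5) = 9.
That gives (9*22 + 13)/(9*5 + 3) = 211/48.
Compare the errors: |x - 22/5| = |739*5 - 22*168|/(168*5) = 1/840, and |x - 211/48| = |739*48 - 211*168|/(168*48) = 24/8064.
Cross-multiplying, 1*8064 = 8064 < 20160 = 24*840, so 1/840 is smaller: the convergent 22/5 is closer to x than 211/48.

22/5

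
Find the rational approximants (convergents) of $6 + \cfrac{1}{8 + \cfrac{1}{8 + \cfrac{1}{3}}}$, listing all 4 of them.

Using the convergent recurrence p_i = a_i*p_{i-1} + p_{i-2}, q_i = a_i*q_{i-1} + q_{i-2} with p_{-2}=0, p_{-1}=1, q_{-2}=1, q_{-1}=0:
  i=0: a_0=6, p_0 = 6*1 + 0 = 6, q_0 = 6*0 + 1 = 1.
  i=1: a_1=8, p_1 = 8*6 + 1 = 49, q_1 = 8*1 + 0 = 8.
  i=2: a_2=8, p_2 = 8*49 + 6 = 398, q_2 = 8*8 + 1 = 65.
  i=3: a_3=3, p_3 = 3*398 + 49 = 1243, q_3 = 3*65 + 8 = 203.

6/1, 49/8, 398/65, 1243/203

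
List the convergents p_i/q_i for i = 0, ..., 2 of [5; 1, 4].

5/1, 6/1, 29/5

Using the convergent recurrence p_i = a_i*p_{i-1} + p_{i-2}, q_i = a_i*q_{i-1} + q_{i-2} with p_{-2}=0, p_{-1}=1, q_{-2}=1, q_{-1}=0:
  i=0: a_0=5, p_0 = 5*1 + 0 = 5, q_0 = 5*0 + 1 = 1.
  i=1: a_1=1, p_1 = 1*5 + 1 = 6, q_1 = 1*1 + 0 = 1.
  i=2: a_2=4, p_2 = 4*6 + 5 = 29, q_2 = 4*1 + 1 = 5.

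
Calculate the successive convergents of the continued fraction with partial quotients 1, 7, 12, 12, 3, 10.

1/1, 8/7, 97/85, 1172/1027, 3613/3166, 37302/32687

Using the convergent recurrence p_i = a_i*p_{i-1} + p_{i-2}, q_i = a_i*q_{i-1} + q_{i-2} with p_{-2}=0, p_{-1}=1, q_{-2}=1, q_{-1}=0:
  i=0: a_0=1, p_0 = 1*1 + 0 = 1, q_0 = 1*0 + 1 = 1.
  i=1: a_1=7, p_1 = 7*1 + 1 = 8, q_1 = 7*1 + 0 = 7.
  i=2: a_2=12, p_2 = 12*8 + 1 = 97, q_2 = 12*7 + 1 = 85.
  i=3: a_3=12, p_3 = 12*97 + 8 = 1172, q_3 = 12*85 + 7 = 1027.
  i=4: a_4=3, p_4 = 3*1172 + 97 = 3613, q_4 = 3*1027 + 85 = 3166.
  i=5: a_5=10, p_5 = 10*3613 + 1172 = 37302, q_5 = 10*3166 + 1027 = 32687.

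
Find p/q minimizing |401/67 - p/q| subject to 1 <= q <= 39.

Expand x = 401/67 as a continued fraction with the Euclidean algorithm:
  401 = 5*67 + 66, so a_0 = 5.
  67 = 1*66 + 1, so a_1 = 1.
  66 = 66*1 + 0, so a_2 = 66.
so x = [5; 1, 66].
Convergents (p_i = a_i*p_{i-1} + p_{i-2}, q_i = a_i*q_{i-1} + q_{i-2} with p_{-2}=0, p_{-1}=1, q_{-2}=1, q_{-1}=0), until the denominator exceeds 39:
  i=0: a_0=5, p_0 = 5*1 + 0 = 5, q_0 = 5*0 + 1 = 1.
  i=1: a_1=1, p_1 = 1*5 + 1 = 6, q_1 = 1*1 + 0 = 1.
  i=2: a_2=66, p_2 = 66*6 + 5 = 401, q_2 = 66*1 + 1 = 67.
q_2 = 67 > 39, so the last convergent with denominator <= 39 is p_1/q_1 = 6/1.
The closest fraction with denominator <= 39 is either p_1/q_1 or the intermediate fraction (k*p_1 + p_0)/(k*q_1 + q_0) with the largest k >= 1 whose denominator stays <= 39; these approach x as k grows, and every other convergent or intermediate fraction in range is farther away.
Largest k: floor((39 - q_0)/q_1) = floor((39 - 1)/1) = 38.
That gives (38*6 + 5)/(38*1 + 1) = 233/39.
Compare the errors: |x - 6/1| = |401*1 - 6*67|/(67*1) = 1/67, and |x - 233/39| = |401*39 - 233*67|/(67*39) = 28/2613.
Cross-multiplying, 28*67 = 1876 < 2613 = 1*2613, so 28/2613 is smaller: the intermediate fraction 233/39 is closer to x than 6/1.

233/39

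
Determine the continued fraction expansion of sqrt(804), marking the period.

Write x_i = (sqrt(804) + m_i)/d_i with (m_0, d_0) = (0, 1). a_0 = floor(sqrt(804)) = 28, since 28^2 = 784 <= 804 < 841 = 29^2.
Iterate m_{i+1} = d_i*a_i - m_i, d_{i+1} = (804 - m_{i+1}^2)/d_i, a_{i+1} = floor((a_0 + m_{i+1})/d_{i+1}):
  m_1 = 1*28 - 0 = 28, d_1 = (804 - 28^2)/1 = 20/1 = 20, a_1 = floor((28 + 28)/20) = 2.
  m_2 = 20*2 - 28 = 12, d_2 = (804 - 12^2)/20 = 660/20 = 33, a_2 = floor((28 + 12)/33) = 1.
  m_3 = 33*1 - 12 = 21, d_3 = (804 - 21^2)/33 = 363/33 = 11, a_3 = floor((28 + 21)/11) = 4.
  m_4 = 11*4 - 21 = 23, d_4 = (804 - 23^2)/11 = 275/11 = 25, a_4 = floor((28 + 23)/25) = 2.
  m_5 = 25*2 - 23 = 27, d_5 = (804 - 27^2)/25 = 75/25 = 3, a_5 = floor((28 + 27)/3) = 18.
  m_6 = 3*18 - 27 = 27, d_6 = (804 - 27^2)/3 = 75/3 = 25, a_6 = floor((28 + 27)/25) = 2.
  m_7 = 25*2 - 27 = 23, d_7 = (804 - 23^2)/25 = 275/25 = 11, a_7 = floor((28 + 23)/11) = 4.
  m_8 = 11*4 - 23 = 21, d_8 = (804 - 21^2)/11 = 363/11 = 33, a_8 = floor((28 + 21)/33) = 1.
  m_9 = 33*1 - 21 = 12, d_9 = (804 - 12^2)/33 = 660/33 = 20, a_9 = floor((28 + 12)/20) = 2.
  m_10 = 20*2 - 12 = 28, d_10 = (804 - 28^2)/20 = 20/20 = 1, a_10 = floor((28 + 28)/1) = 56.
  m_11 = 1*56 - 28 = 28, d_11 = (804 - 28^2)/1 = 20/1 = 20: (m_11, d_11) = (m_1, d_1) = (28, 20), so from here the quotients repeat a_1, ..., a_10; the period length is 10.
Hence the expansion of sqrt(804) is a_0 = 28 followed by the repeating block 2, 1, 4, 2, 18, 2, 4, 1, 2, 56 (period 10).

[28; (2, 1, 4, 2, 18, 2, 4, 1, 2, 56)]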